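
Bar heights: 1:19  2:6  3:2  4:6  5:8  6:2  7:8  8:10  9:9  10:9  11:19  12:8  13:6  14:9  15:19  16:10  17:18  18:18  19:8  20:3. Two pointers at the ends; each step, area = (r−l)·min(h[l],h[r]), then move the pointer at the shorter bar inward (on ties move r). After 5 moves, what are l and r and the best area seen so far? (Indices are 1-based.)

l=1 r=20: min(19,3)*19=57 best=57 *, r--
l=1 r=19: min(19,8)*18=144 best=144 *, r--
l=1 r=18: min(19,18)*17=306 best=306 *, r--
l=1 r=17: min(19,18)*16=288 best=306, r--
l=1 r=16: min(19,10)*15=150 best=306, r--

l=1, r=15, best area=306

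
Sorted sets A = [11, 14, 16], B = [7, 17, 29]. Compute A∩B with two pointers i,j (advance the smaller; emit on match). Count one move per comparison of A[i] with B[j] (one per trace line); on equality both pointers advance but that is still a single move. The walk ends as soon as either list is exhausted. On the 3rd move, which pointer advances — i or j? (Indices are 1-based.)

i

[i=1,j=1] 11>7 → j++
[i=1,j=2] 11<17 → i++
[i=2,j=2] 14<17 → i++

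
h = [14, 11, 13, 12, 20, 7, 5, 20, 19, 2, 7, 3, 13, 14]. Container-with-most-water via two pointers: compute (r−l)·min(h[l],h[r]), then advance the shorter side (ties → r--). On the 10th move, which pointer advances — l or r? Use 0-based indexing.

[0,13] min(14,14)*13=182 best=182 * → r--
[0,12] min(14,13)*12=156 best=182 → r--
[0,11] min(14,3)*11=33 best=182 → r--
[0,10] min(14,7)*10=70 best=182 → r--
[0,9] min(14,2)*9=18 best=182 → r--
[0,8] min(14,19)*8=112 best=182 → l++
[1,8] min(11,19)*7=77 best=182 → l++
[2,8] min(13,19)*6=78 best=182 → l++
[3,8] min(12,19)*5=60 best=182 → l++
[4,8] min(20,19)*4=76 best=182 → r--

r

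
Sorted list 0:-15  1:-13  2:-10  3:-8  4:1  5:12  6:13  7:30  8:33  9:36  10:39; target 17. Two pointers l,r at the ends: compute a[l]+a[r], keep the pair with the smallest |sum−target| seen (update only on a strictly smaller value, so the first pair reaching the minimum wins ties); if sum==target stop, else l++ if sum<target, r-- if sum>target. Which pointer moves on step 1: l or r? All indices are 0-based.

[0,10] -15+39=24 d=7 * → r--

r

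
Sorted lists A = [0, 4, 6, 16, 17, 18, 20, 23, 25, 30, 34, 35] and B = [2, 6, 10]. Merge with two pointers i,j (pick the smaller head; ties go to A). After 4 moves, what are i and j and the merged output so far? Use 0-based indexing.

i=3, j=1, merged so far=[0, 2, 4, 6]

[i=0,j=0] A[i]=0<=B[j]=2 take 0 → i++
[i=1,j=0] A[i]=4>B[j]=2 take 2 → j++
[i=1,j=1] A[i]=4<=B[j]=6 take 4 → i++
[i=2,j=1] A[i]=6<=B[j]=6 take 6 → i++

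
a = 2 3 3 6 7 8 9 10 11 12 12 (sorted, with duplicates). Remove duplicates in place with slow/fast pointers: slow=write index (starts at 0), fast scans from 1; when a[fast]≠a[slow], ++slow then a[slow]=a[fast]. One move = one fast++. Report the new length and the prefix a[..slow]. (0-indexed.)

(s=0,f=1) a[fast]=3≠a[slow]=2 write a[1]=3 → slow++,fast++
(s=1,f=2) a[fast]=3=a[slow] dup → fast++
(s=1,f=3) a[fast]=6≠a[slow]=3 write a[2]=6 → slow++,fast++
(s=2,f=4) a[fast]=7≠a[slow]=6 write a[3]=7 → slow++,fast++
(s=3,f=5) a[fast]=8≠a[slow]=7 write a[4]=8 → slow++,fast++
(s=4,f=6) a[fast]=9≠a[slow]=8 write a[5]=9 → slow++,fast++
(s=5,f=7) a[fast]=10≠a[slow]=9 write a[6]=10 → slow++,fast++
(s=6,f=8) a[fast]=11≠a[slow]=10 write a[7]=11 → slow++,fast++
(s=7,f=9) a[fast]=12≠a[slow]=11 write a[8]=12 → slow++,fast++
(s=8,f=10) a[fast]=12=a[slow] dup → fast++

length 9; prefix = [2, 3, 6, 7, 8, 9, 10, 11, 12]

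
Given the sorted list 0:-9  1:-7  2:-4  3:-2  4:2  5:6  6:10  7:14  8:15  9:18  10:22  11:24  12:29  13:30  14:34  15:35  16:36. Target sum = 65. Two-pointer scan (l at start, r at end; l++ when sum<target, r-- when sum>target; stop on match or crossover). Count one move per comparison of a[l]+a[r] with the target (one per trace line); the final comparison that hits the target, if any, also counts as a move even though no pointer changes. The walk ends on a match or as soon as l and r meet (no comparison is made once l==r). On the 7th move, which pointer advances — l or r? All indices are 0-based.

l

l=0 r=16: -9+36=27 <65, l++
l=1 r=16: -7+36=29 <65, l++
l=2 r=16: -4+36=32 <65, l++
l=3 r=16: -2+36=34 <65, l++
l=4 r=16: 2+36=38 <65, l++
l=5 r=16: 6+36=42 <65, l++
l=6 r=16: 10+36=46 <65, l++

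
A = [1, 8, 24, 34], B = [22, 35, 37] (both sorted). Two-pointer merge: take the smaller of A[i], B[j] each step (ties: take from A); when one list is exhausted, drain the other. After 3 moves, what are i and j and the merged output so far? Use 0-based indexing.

[i=0,j=0] A[i]=1<=B[j]=22 take 1 → i++
[i=1,j=0] A[i]=8<=B[j]=22 take 8 → i++
[i=2,j=0] A[i]=24>B[j]=22 take 22 → j++

i=2, j=1, merged so far=[1, 8, 22]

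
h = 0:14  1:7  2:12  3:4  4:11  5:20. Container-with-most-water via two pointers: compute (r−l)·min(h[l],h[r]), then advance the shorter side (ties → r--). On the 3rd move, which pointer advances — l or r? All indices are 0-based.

l=0 r=5: min(14,20)*5=70 best=70 *, l++
l=1 r=5: min(7,20)*4=28 best=70, l++
l=2 r=5: min(12,20)*3=36 best=70, l++

l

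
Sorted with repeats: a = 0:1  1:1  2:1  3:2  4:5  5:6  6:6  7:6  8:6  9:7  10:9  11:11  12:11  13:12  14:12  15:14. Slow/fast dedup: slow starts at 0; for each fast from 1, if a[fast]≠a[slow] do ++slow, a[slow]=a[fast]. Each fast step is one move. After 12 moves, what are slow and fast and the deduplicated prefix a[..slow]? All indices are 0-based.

(s=0,f=1) a[fast]=1=a[slow] dup → fast++
(s=0,f=2) a[fast]=1=a[slow] dup → fast++
(s=0,f=3) a[fast]=2≠a[slow]=1 write a[1]=2 → slow++,fast++
(s=1,f=4) a[fast]=5≠a[slow]=2 write a[2]=5 → slow++,fast++
(s=2,f=5) a[fast]=6≠a[slow]=5 write a[3]=6 → slow++,fast++
(s=3,f=6) a[fast]=6=a[slow] dup → fast++
(s=3,f=7) a[fast]=6=a[slow] dup → fast++
(s=3,f=8) a[fast]=6=a[slow] dup → fast++
(s=3,f=9) a[fast]=7≠a[slow]=6 write a[4]=7 → slow++,fast++
(s=4,f=10) a[fast]=9≠a[slow]=7 write a[5]=9 → slow++,fast++
(s=5,f=11) a[fast]=11≠a[slow]=9 write a[6]=11 → slow++,fast++
(s=6,f=12) a[fast]=11=a[slow] dup → fast++

slow=6, fast=13, prefix=[1, 2, 5, 6, 7, 9, 11]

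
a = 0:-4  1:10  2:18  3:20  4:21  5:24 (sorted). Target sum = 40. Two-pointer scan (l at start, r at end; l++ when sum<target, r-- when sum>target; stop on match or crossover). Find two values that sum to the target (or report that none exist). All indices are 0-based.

[0,5] -4+24=20 <40 → l++
[1,5] 10+24=34 <40 → l++
[2,5] 18+24=42 >40 → r--
[2,4] 18+21=39 <40 → l++
[3,4] 20+21=41 >40 → r--

no pair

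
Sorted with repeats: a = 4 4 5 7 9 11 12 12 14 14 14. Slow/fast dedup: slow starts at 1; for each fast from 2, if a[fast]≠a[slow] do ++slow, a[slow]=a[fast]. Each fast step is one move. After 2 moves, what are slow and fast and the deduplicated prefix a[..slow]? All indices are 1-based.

slow=2, fast=4, prefix=[4, 5]

slow=1 fast=2: a[fast]=4=a[slow] dup, fast++
slow=1 fast=3: a[fast]=5≠a[slow]=4 write a[2]=5, slow++,fast++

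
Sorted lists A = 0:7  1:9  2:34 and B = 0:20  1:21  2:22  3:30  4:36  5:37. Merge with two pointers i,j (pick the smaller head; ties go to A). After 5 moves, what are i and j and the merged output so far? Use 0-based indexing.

[i=0,j=0] A[i]=7<=B[j]=20 take 7 → i++
[i=1,j=0] A[i]=9<=B[j]=20 take 9 → i++
[i=2,j=0] A[i]=34>B[j]=20 take 20 → j++
[i=2,j=1] A[i]=34>B[j]=21 take 21 → j++
[i=2,j=2] A[i]=34>B[j]=22 take 22 → j++

i=2, j=3, merged so far=[7, 9, 20, 21, 22]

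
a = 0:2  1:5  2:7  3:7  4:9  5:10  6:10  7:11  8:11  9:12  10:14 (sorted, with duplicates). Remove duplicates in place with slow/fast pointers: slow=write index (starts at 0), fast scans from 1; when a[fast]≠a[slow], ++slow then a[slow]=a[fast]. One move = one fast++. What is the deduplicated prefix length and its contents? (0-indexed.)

length 8; prefix = [2, 5, 7, 9, 10, 11, 12, 14]

slow=0 fast=1: a[fast]=5≠a[slow]=2 write a[1]=5, slow++,fast++
slow=1 fast=2: a[fast]=7≠a[slow]=5 write a[2]=7, slow++,fast++
slow=2 fast=3: a[fast]=7=a[slow] dup, fast++
slow=2 fast=4: a[fast]=9≠a[slow]=7 write a[3]=9, slow++,fast++
slow=3 fast=5: a[fast]=10≠a[slow]=9 write a[4]=10, slow++,fast++
slow=4 fast=6: a[fast]=10=a[slow] dup, fast++
slow=4 fast=7: a[fast]=11≠a[slow]=10 write a[5]=11, slow++,fast++
slow=5 fast=8: a[fast]=11=a[slow] dup, fast++
slow=5 fast=9: a[fast]=12≠a[slow]=11 write a[6]=12, slow++,fast++
slow=6 fast=10: a[fast]=14≠a[slow]=12 write a[7]=14, slow++,fast++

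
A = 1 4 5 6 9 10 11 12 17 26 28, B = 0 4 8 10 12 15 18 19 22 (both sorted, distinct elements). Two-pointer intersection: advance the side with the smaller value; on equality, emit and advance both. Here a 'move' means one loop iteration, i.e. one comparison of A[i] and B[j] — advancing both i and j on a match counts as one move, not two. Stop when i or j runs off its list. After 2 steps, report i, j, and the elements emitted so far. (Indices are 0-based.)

[i=0,j=0] 1>0 → j++
[i=0,j=1] 1<4 → i++

i=1, j=1, emitted=[]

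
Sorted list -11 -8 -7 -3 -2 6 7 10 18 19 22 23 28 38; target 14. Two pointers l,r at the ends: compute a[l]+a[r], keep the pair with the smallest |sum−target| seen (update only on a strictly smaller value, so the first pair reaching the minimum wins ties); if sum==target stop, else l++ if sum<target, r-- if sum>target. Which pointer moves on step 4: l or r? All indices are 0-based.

l=0 r=13: -11+38=27 d=13 *, r--
l=0 r=12: -11+28=17 d=3 *, r--
l=0 r=11: -11+23=12 d=2 *, l++
l=1 r=11: -8+23=15 d=1 *, r--

r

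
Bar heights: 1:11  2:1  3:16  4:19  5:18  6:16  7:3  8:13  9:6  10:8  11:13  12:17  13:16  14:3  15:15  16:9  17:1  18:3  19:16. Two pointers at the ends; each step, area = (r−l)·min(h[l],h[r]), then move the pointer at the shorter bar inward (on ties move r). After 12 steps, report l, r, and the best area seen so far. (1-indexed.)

[1,19] min(11,16)*18=198 best=198 * → l++
[2,19] min(1,16)*17=17 best=198 → l++
[3,19] min(16,16)*16=256 best=256 * → r--
[3,18] min(16,3)*15=45 best=256 → r--
[3,17] min(16,1)*14=14 best=256 → r--
[3,16] min(16,9)*13=117 best=256 → r--
[3,15] min(16,15)*12=180 best=256 → r--
[3,14] min(16,3)*11=33 best=256 → r--
[3,13] min(16,16)*10=160 best=256 → r--
[3,12] min(16,17)*9=144 best=256 → l++
[4,12] min(19,17)*8=136 best=256 → r--
[4,11] min(19,13)*7=91 best=256 → r--

l=4, r=10, best area=256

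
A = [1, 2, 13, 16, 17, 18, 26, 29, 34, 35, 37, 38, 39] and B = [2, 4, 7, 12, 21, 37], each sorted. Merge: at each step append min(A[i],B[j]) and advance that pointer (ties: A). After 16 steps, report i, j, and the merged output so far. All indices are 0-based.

i=11, j=5, merged so far=[1, 2, 2, 4, 7, 12, 13, 16, 17, 18, 21, 26, 29, 34, 35, 37]

[i=0,j=0] A[i]=1<=B[j]=2 take 1 → i++
[i=1,j=0] A[i]=2<=B[j]=2 take 2 → i++
[i=2,j=0] A[i]=13>B[j]=2 take 2 → j++
[i=2,j=1] A[i]=13>B[j]=4 take 4 → j++
[i=2,j=2] A[i]=13>B[j]=7 take 7 → j++
[i=2,j=3] A[i]=13>B[j]=12 take 12 → j++
[i=2,j=4] A[i]=13<=B[j]=21 take 13 → i++
[i=3,j=4] A[i]=16<=B[j]=21 take 16 → i++
[i=4,j=4] A[i]=17<=B[j]=21 take 17 → i++
[i=5,j=4] A[i]=18<=B[j]=21 take 18 → i++
[i=6,j=4] A[i]=26>B[j]=21 take 21 → j++
[i=6,j=5] A[i]=26<=B[j]=37 take 26 → i++
[i=7,j=5] A[i]=29<=B[j]=37 take 29 → i++
[i=8,j=5] A[i]=34<=B[j]=37 take 34 → i++
[i=9,j=5] A[i]=35<=B[j]=37 take 35 → i++
[i=10,j=5] A[i]=37<=B[j]=37 take 37 → i++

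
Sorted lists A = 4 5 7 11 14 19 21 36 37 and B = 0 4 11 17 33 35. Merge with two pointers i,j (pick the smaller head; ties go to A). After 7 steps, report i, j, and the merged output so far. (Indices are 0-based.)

[i=0,j=0] A[i]=4>B[j]=0 take 0 → j++
[i=0,j=1] A[i]=4<=B[j]=4 take 4 → i++
[i=1,j=1] A[i]=5>B[j]=4 take 4 → j++
[i=1,j=2] A[i]=5<=B[j]=11 take 5 → i++
[i=2,j=2] A[i]=7<=B[j]=11 take 7 → i++
[i=3,j=2] A[i]=11<=B[j]=11 take 11 → i++
[i=4,j=2] A[i]=14>B[j]=11 take 11 → j++

i=4, j=3, merged so far=[0, 4, 4, 5, 7, 11, 11]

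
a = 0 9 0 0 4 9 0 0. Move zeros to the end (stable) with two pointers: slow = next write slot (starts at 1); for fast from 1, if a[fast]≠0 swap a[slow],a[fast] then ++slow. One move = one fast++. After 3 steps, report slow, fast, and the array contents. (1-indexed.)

slow=2, fast=4, a=[9, 0, 0, 0, 4, 9, 0, 0]

(s=1,f=1) a[fast]=0 → fast++
(s=1,f=2) a[fast]=9≠0 swap→a[1]=9 → slow++,fast++
(s=2,f=3) a[fast]=0 → fast++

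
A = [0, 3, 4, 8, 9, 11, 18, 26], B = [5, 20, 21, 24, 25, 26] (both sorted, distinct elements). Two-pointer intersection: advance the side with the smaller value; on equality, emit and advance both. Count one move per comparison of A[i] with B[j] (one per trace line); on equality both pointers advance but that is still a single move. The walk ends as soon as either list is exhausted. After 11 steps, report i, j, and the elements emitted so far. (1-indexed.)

i=8, j=5, emitted=[]

i=1 j=1: 0<5, i++
i=2 j=1: 3<5, i++
i=3 j=1: 4<5, i++
i=4 j=1: 8>5, j++
i=4 j=2: 8<20, i++
i=5 j=2: 9<20, i++
i=6 j=2: 11<20, i++
i=7 j=2: 18<20, i++
i=8 j=2: 26>20, j++
i=8 j=3: 26>21, j++
i=8 j=4: 26>24, j++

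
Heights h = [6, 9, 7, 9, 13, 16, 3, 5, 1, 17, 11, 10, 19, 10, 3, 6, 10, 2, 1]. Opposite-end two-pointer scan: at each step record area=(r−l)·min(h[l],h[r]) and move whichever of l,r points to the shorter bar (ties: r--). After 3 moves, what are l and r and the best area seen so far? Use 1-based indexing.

l=1 r=19: min(6,1)*18=18 best=18 *, r--
l=1 r=18: min(6,2)*17=34 best=34 *, r--
l=1 r=17: min(6,10)*16=96 best=96 *, l++

l=2, r=17, best area=96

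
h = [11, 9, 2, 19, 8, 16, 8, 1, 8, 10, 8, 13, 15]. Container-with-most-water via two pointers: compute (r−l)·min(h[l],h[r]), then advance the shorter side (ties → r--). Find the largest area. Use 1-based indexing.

max area = 135

l=1 r=13: min(11,15)*12=132 best=132 *, l++
l=2 r=13: min(9,15)*11=99 best=132, l++
l=3 r=13: min(2,15)*10=20 best=132, l++
l=4 r=13: min(19,15)*9=135 best=135 *, r--
l=4 r=12: min(19,13)*8=104 best=135, r--
l=4 r=11: min(19,8)*7=56 best=135, r--
l=4 r=10: min(19,10)*6=60 best=135, r--
l=4 r=9: min(19,8)*5=40 best=135, r--
l=4 r=8: min(19,1)*4=4 best=135, r--
l=4 r=7: min(19,8)*3=24 best=135, r--
l=4 r=6: min(19,16)*2=32 best=135, r--
l=4 r=5: min(19,8)*1=8 best=135, r--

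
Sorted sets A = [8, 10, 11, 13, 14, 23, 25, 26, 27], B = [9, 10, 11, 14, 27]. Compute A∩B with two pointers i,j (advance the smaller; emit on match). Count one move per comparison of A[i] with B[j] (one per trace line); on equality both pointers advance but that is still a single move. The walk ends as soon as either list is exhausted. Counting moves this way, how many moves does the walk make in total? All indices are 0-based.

10 moves

i=0 j=0: 8<9, i++
i=1 j=0: 10>9, j++
i=1 j=1: 10==10 emit, i++,j++
i=2 j=2: 11==11 emit, i++,j++
i=3 j=3: 13<14, i++
i=4 j=3: 14==14 emit, i++,j++
i=5 j=4: 23<27, i++
i=6 j=4: 25<27, i++
i=7 j=4: 26<27, i++
i=8 j=4: 27==27 emit, i++,j++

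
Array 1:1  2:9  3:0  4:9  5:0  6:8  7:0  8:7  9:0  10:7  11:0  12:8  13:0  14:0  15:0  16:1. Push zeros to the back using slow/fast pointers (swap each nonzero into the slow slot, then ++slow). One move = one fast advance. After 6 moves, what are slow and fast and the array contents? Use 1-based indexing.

slow=1 fast=1: a[fast]=1≠0 swap→a[1]=1, slow++,fast++
slow=2 fast=2: a[fast]=9≠0 swap→a[2]=9, slow++,fast++
slow=3 fast=3: a[fast]=0, fast++
slow=3 fast=4: a[fast]=9≠0 swap→a[3]=9, slow++,fast++
slow=4 fast=5: a[fast]=0, fast++
slow=4 fast=6: a[fast]=8≠0 swap→a[4]=8, slow++,fast++

slow=5, fast=7, a=[1, 9, 9, 8, 0, 0, 0, 7, 0, 7, 0, 8, 0, 0, 0, 1]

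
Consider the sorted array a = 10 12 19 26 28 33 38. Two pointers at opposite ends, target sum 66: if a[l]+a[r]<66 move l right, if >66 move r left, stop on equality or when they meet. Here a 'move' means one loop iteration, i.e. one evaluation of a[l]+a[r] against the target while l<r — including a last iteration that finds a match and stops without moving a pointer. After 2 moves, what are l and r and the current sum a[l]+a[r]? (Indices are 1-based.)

l=3, r=7, sum=57

[1,7] 10+38=48 <66 → l++
[2,7] 12+38=50 <66 → l++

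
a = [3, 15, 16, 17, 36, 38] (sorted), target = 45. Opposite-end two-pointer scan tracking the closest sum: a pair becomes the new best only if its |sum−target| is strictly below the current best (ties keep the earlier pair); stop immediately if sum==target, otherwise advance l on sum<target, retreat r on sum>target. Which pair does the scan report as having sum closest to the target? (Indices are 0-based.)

pair (3, 38) with sum 41 (|Δ|=4)

l=0 r=5: 3+38=41 d=4 *, l++
l=1 r=5: 15+38=53 d=8, r--
l=1 r=4: 15+36=51 d=6, r--
l=1 r=3: 15+17=32 d=13, l++
l=2 r=3: 16+17=33 d=12, l++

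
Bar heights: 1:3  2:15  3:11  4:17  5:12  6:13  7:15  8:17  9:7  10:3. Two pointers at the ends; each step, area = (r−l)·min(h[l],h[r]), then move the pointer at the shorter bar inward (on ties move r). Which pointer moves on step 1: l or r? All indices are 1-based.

r

l=1 r=10: min(3,3)*9=27 best=27 *, r--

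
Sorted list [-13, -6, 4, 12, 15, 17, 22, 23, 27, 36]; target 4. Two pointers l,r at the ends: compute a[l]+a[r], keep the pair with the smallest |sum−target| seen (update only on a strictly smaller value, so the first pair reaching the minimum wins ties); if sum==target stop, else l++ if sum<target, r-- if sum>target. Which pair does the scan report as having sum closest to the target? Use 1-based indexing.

l=1 r=10: -13+36=23 d=19 *, r--
l=1 r=9: -13+27=14 d=10 *, r--
l=1 r=8: -13+23=10 d=6 *, r--
l=1 r=7: -13+22=9 d=5 *, r--
l=1 r=6: -13+17=4 d=0 *, stop

pair (-13, 17) with sum 4 (|Δ|=0)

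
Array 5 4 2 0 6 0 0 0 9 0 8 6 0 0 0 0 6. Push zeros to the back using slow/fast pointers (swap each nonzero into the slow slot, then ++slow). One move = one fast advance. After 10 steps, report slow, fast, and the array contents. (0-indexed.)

slow=5, fast=10, a=[5, 4, 2, 6, 9, 0, 0, 0, 0, 0, 8, 6, 0, 0, 0, 0, 6]

slow=0 fast=0: a[fast]=5≠0 swap→a[0]=5, slow++,fast++
slow=1 fast=1: a[fast]=4≠0 swap→a[1]=4, slow++,fast++
slow=2 fast=2: a[fast]=2≠0 swap→a[2]=2, slow++,fast++
slow=3 fast=3: a[fast]=0, fast++
slow=3 fast=4: a[fast]=6≠0 swap→a[3]=6, slow++,fast++
slow=4 fast=5: a[fast]=0, fast++
slow=4 fast=6: a[fast]=0, fast++
slow=4 fast=7: a[fast]=0, fast++
slow=4 fast=8: a[fast]=9≠0 swap→a[4]=9, slow++,fast++
slow=5 fast=9: a[fast]=0, fast++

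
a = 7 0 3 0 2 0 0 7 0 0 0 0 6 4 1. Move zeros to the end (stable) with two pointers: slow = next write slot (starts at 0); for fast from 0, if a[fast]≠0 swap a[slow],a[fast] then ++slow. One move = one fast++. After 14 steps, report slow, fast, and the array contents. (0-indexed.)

slow=6, fast=14, a=[7, 3, 2, 7, 6, 4, 0, 0, 0, 0, 0, 0, 0, 0, 1]

(s=0,f=0) a[fast]=7≠0 swap→a[0]=7 → slow++,fast++
(s=1,f=1) a[fast]=0 → fast++
(s=1,f=2) a[fast]=3≠0 swap→a[1]=3 → slow++,fast++
(s=2,f=3) a[fast]=0 → fast++
(s=2,f=4) a[fast]=2≠0 swap→a[2]=2 → slow++,fast++
(s=3,f=5) a[fast]=0 → fast++
(s=3,f=6) a[fast]=0 → fast++
(s=3,f=7) a[fast]=7≠0 swap→a[3]=7 → slow++,fast++
(s=4,f=8) a[fast]=0 → fast++
(s=4,f=9) a[fast]=0 → fast++
(s=4,f=10) a[fast]=0 → fast++
(s=4,f=11) a[fast]=0 → fast++
(s=4,f=12) a[fast]=6≠0 swap→a[4]=6 → slow++,fast++
(s=5,f=13) a[fast]=4≠0 swap→a[5]=4 → slow++,fast++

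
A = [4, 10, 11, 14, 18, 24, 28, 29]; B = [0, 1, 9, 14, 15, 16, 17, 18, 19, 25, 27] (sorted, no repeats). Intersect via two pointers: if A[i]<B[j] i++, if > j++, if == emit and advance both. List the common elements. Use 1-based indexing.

intersection = [14, 18]

[i=1,j=1] 4>0 → j++
[i=1,j=2] 4>1 → j++
[i=1,j=3] 4<9 → i++
[i=2,j=3] 10>9 → j++
[i=2,j=4] 10<14 → i++
[i=3,j=4] 11<14 → i++
[i=4,j=4] 14==14 emit → i++,j++
[i=5,j=5] 18>15 → j++
[i=5,j=6] 18>16 → j++
[i=5,j=7] 18>17 → j++
[i=5,j=8] 18==18 emit → i++,j++
[i=6,j=9] 24>19 → j++
[i=6,j=10] 24<25 → i++
[i=7,j=10] 28>25 → j++
[i=7,j=11] 28>27 → j++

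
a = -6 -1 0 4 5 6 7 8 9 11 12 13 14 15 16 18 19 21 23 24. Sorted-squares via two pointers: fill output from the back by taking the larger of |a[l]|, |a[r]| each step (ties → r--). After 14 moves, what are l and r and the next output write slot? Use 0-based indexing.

l=0, r=5, next write slot=5

l=0 r=19: |-6|<=|24| out[19]=576, r--
l=0 r=18: |-6|<=|23| out[18]=529, r--
l=0 r=17: |-6|<=|21| out[17]=441, r--
l=0 r=16: |-6|<=|19| out[16]=361, r--
l=0 r=15: |-6|<=|18| out[15]=324, r--
l=0 r=14: |-6|<=|16| out[14]=256, r--
l=0 r=13: |-6|<=|15| out[13]=225, r--
l=0 r=12: |-6|<=|14| out[12]=196, r--
l=0 r=11: |-6|<=|13| out[11]=169, r--
l=0 r=10: |-6|<=|12| out[10]=144, r--
l=0 r=9: |-6|<=|11| out[9]=121, r--
l=0 r=8: |-6|<=|9| out[8]=81, r--
l=0 r=7: |-6|<=|8| out[7]=64, r--
l=0 r=6: |-6|<=|7| out[6]=49, r--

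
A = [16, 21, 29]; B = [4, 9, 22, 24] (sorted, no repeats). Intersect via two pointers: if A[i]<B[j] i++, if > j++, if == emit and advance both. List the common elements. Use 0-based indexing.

i=0 j=0: 16>4, j++
i=0 j=1: 16>9, j++
i=0 j=2: 16<22, i++
i=1 j=2: 21<22, i++
i=2 j=2: 29>22, j++
i=2 j=3: 29>24, j++

intersection = []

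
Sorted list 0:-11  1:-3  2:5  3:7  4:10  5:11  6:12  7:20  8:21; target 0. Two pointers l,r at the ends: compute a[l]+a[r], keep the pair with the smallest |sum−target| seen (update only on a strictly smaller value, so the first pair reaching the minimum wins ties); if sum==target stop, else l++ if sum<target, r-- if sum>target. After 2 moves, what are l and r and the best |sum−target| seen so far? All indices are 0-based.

l=0 r=8: -11+21=10 d=10 *, r--
l=0 r=7: -11+20=9 d=9 *, r--

l=0, r=6, best |Δ|=9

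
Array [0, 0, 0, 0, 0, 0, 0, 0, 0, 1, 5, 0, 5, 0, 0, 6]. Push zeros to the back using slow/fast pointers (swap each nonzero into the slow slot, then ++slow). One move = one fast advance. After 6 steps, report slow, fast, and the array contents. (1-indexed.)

slow=1, fast=7, a=[0, 0, 0, 0, 0, 0, 0, 0, 0, 1, 5, 0, 5, 0, 0, 6]

(s=1,f=1) a[fast]=0 → fast++
(s=1,f=2) a[fast]=0 → fast++
(s=1,f=3) a[fast]=0 → fast++
(s=1,f=4) a[fast]=0 → fast++
(s=1,f=5) a[fast]=0 → fast++
(s=1,f=6) a[fast]=0 → fast++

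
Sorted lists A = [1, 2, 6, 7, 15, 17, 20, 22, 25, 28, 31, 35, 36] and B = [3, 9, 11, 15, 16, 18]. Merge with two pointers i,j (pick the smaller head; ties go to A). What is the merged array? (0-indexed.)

i=0 j=0: A[i]=1<=B[j]=3 take 1, i++
i=1 j=0: A[i]=2<=B[j]=3 take 2, i++
i=2 j=0: A[i]=6>B[j]=3 take 3, j++
i=2 j=1: A[i]=6<=B[j]=9 take 6, i++
i=3 j=1: A[i]=7<=B[j]=9 take 7, i++
i=4 j=1: A[i]=15>B[j]=9 take 9, j++
i=4 j=2: A[i]=15>B[j]=11 take 11, j++
i=4 j=3: A[i]=15<=B[j]=15 take 15, i++
i=5 j=3: A[i]=17>B[j]=15 take 15, j++
i=5 j=4: A[i]=17>B[j]=16 take 16, j++
i=5 j=5: A[i]=17<=B[j]=18 take 17, i++
i=6 j=5: A[i]=20>B[j]=18 take 18, j++
i=6 j=6: B done, take A[i]=20, i++
i=7 j=6: B done, take A[i]=22, i++
i=8 j=6: B done, take A[i]=25, i++
i=9 j=6: B done, take A[i]=28, i++
i=10 j=6: B done, take A[i]=31, i++
i=11 j=6: B done, take A[i]=35, i++
i=12 j=6: B done, take A[i]=36, i++

[1, 2, 3, 6, 7, 9, 11, 15, 15, 16, 17, 18, 20, 22, 25, 28, 31, 35, 36]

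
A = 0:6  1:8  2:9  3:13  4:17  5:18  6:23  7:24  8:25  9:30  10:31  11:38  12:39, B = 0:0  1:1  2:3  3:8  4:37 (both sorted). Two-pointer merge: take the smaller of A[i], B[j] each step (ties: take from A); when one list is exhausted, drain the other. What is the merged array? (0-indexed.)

[0, 1, 3, 6, 8, 8, 9, 13, 17, 18, 23, 24, 25, 30, 31, 37, 38, 39]

i=0 j=0: A[i]=6>B[j]=0 take 0, j++
i=0 j=1: A[i]=6>B[j]=1 take 1, j++
i=0 j=2: A[i]=6>B[j]=3 take 3, j++
i=0 j=3: A[i]=6<=B[j]=8 take 6, i++
i=1 j=3: A[i]=8<=B[j]=8 take 8, i++
i=2 j=3: A[i]=9>B[j]=8 take 8, j++
i=2 j=4: A[i]=9<=B[j]=37 take 9, i++
i=3 j=4: A[i]=13<=B[j]=37 take 13, i++
i=4 j=4: A[i]=17<=B[j]=37 take 17, i++
i=5 j=4: A[i]=18<=B[j]=37 take 18, i++
i=6 j=4: A[i]=23<=B[j]=37 take 23, i++
i=7 j=4: A[i]=24<=B[j]=37 take 24, i++
i=8 j=4: A[i]=25<=B[j]=37 take 25, i++
i=9 j=4: A[i]=30<=B[j]=37 take 30, i++
i=10 j=4: A[i]=31<=B[j]=37 take 31, i++
i=11 j=4: A[i]=38>B[j]=37 take 37, j++
i=11 j=5: B done, take A[i]=38, i++
i=12 j=5: B done, take A[i]=39, i++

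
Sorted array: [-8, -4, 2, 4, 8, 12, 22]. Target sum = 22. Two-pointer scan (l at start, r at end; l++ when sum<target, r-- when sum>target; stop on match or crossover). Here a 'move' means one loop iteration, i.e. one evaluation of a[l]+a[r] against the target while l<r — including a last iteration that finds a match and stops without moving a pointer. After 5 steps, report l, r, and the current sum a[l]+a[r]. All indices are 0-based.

l=4, r=5, sum=20

l=0 r=6: -8+22=14 <22, l++
l=1 r=6: -4+22=18 <22, l++
l=2 r=6: 2+22=24 >22, r--
l=2 r=5: 2+12=14 <22, l++
l=3 r=5: 4+12=16 <22, l++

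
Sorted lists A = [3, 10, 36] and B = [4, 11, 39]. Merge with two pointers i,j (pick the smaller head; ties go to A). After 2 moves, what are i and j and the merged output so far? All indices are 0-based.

[i=0,j=0] A[i]=3<=B[j]=4 take 3 → i++
[i=1,j=0] A[i]=10>B[j]=4 take 4 → j++

i=1, j=1, merged so far=[3, 4]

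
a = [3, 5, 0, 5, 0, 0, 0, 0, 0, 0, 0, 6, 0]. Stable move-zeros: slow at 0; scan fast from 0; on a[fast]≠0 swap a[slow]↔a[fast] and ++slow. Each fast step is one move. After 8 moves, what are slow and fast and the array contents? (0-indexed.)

slow=3, fast=8, a=[3, 5, 5, 0, 0, 0, 0, 0, 0, 0, 0, 6, 0]

(s=0,f=0) a[fast]=3≠0 swap→a[0]=3 → slow++,fast++
(s=1,f=1) a[fast]=5≠0 swap→a[1]=5 → slow++,fast++
(s=2,f=2) a[fast]=0 → fast++
(s=2,f=3) a[fast]=5≠0 swap→a[2]=5 → slow++,fast++
(s=3,f=4) a[fast]=0 → fast++
(s=3,f=5) a[fast]=0 → fast++
(s=3,f=6) a[fast]=0 → fast++
(s=3,f=7) a[fast]=0 → fast++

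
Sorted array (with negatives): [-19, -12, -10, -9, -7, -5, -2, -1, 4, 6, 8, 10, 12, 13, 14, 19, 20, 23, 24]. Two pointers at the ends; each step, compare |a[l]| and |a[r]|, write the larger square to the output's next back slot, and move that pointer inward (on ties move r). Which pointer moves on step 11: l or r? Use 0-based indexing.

[0,18] |-19|<=|24| out[18]=576 → r--
[0,17] |-19|<=|23| out[17]=529 → r--
[0,16] |-19|<=|20| out[16]=400 → r--
[0,15] |-19|<=|19| out[15]=361 → r--
[0,14] |-19|>|14| out[14]=361 → l++
[1,14] |-12|<=|14| out[13]=196 → r--
[1,13] |-12|<=|13| out[12]=169 → r--
[1,12] |-12|<=|12| out[11]=144 → r--
[1,11] |-12|>|10| out[10]=144 → l++
[2,11] |-10|<=|10| out[9]=100 → r--
[2,10] |-10|>|8| out[8]=100 → l++

l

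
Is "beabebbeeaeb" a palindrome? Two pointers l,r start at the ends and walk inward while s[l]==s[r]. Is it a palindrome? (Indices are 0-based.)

not a palindrome (mismatch at 3,8)

[0,11] 'b'=='b' → l++,r--
[1,10] 'e'=='e' → l++,r--
[2,9] 'a'=='a' → l++,r--
[3,8] 'b'!='e' → stop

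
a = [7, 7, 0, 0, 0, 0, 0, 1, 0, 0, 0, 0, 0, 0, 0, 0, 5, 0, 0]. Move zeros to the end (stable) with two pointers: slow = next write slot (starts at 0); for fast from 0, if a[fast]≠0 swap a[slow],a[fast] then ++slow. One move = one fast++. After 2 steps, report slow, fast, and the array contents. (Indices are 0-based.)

slow=0 fast=0: a[fast]=7≠0 swap→a[0]=7, slow++,fast++
slow=1 fast=1: a[fast]=7≠0 swap→a[1]=7, slow++,fast++

slow=2, fast=2, a=[7, 7, 0, 0, 0, 0, 0, 1, 0, 0, 0, 0, 0, 0, 0, 0, 5, 0, 0]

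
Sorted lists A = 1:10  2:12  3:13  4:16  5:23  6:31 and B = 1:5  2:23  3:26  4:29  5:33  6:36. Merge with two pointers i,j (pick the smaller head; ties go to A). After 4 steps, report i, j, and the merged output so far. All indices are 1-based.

i=4, j=2, merged so far=[5, 10, 12, 13]

[i=1,j=1] A[i]=10>B[j]=5 take 5 → j++
[i=1,j=2] A[i]=10<=B[j]=23 take 10 → i++
[i=2,j=2] A[i]=12<=B[j]=23 take 12 → i++
[i=3,j=2] A[i]=13<=B[j]=23 take 13 → i++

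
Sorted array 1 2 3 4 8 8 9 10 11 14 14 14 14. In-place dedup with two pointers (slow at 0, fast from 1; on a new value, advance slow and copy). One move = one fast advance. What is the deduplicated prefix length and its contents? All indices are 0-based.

slow=0 fast=1: a[fast]=2≠a[slow]=1 write a[1]=2, slow++,fast++
slow=1 fast=2: a[fast]=3≠a[slow]=2 write a[2]=3, slow++,fast++
slow=2 fast=3: a[fast]=4≠a[slow]=3 write a[3]=4, slow++,fast++
slow=3 fast=4: a[fast]=8≠a[slow]=4 write a[4]=8, slow++,fast++
slow=4 fast=5: a[fast]=8=a[slow] dup, fast++
slow=4 fast=6: a[fast]=9≠a[slow]=8 write a[5]=9, slow++,fast++
slow=5 fast=7: a[fast]=10≠a[slow]=9 write a[6]=10, slow++,fast++
slow=6 fast=8: a[fast]=11≠a[slow]=10 write a[7]=11, slow++,fast++
slow=7 fast=9: a[fast]=14≠a[slow]=11 write a[8]=14, slow++,fast++
slow=8 fast=10: a[fast]=14=a[slow] dup, fast++
slow=8 fast=11: a[fast]=14=a[slow] dup, fast++
slow=8 fast=12: a[fast]=14=a[slow] dup, fast++

length 9; prefix = [1, 2, 3, 4, 8, 9, 10, 11, 14]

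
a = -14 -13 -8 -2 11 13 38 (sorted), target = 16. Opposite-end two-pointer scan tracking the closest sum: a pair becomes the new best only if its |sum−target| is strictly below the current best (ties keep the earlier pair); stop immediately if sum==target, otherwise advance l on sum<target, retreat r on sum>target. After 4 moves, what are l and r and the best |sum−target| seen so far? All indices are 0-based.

l=0 r=6: -14+38=24 d=8 *, r--
l=0 r=5: -14+13=-1 d=17, l++
l=1 r=5: -13+13=0 d=16, l++
l=2 r=5: -8+13=5 d=11, l++

l=3, r=5, best |Δ|=8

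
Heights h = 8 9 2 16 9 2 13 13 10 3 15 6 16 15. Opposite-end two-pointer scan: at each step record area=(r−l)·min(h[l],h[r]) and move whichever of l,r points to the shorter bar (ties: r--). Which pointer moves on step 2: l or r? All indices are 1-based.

[1,14] min(8,15)*13=104 best=104 * → l++
[2,14] min(9,15)*12=108 best=108 * → l++

l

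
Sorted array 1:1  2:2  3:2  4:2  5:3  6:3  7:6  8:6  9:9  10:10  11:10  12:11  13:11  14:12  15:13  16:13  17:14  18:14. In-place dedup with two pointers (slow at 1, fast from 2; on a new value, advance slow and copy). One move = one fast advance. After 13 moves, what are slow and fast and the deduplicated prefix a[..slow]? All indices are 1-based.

slow=8, fast=15, prefix=[1, 2, 3, 6, 9, 10, 11, 12]

slow=1 fast=2: a[fast]=2≠a[slow]=1 write a[2]=2, slow++,fast++
slow=2 fast=3: a[fast]=2=a[slow] dup, fast++
slow=2 fast=4: a[fast]=2=a[slow] dup, fast++
slow=2 fast=5: a[fast]=3≠a[slow]=2 write a[3]=3, slow++,fast++
slow=3 fast=6: a[fast]=3=a[slow] dup, fast++
slow=3 fast=7: a[fast]=6≠a[slow]=3 write a[4]=6, slow++,fast++
slow=4 fast=8: a[fast]=6=a[slow] dup, fast++
slow=4 fast=9: a[fast]=9≠a[slow]=6 write a[5]=9, slow++,fast++
slow=5 fast=10: a[fast]=10≠a[slow]=9 write a[6]=10, slow++,fast++
slow=6 fast=11: a[fast]=10=a[slow] dup, fast++
slow=6 fast=12: a[fast]=11≠a[slow]=10 write a[7]=11, slow++,fast++
slow=7 fast=13: a[fast]=11=a[slow] dup, fast++
slow=7 fast=14: a[fast]=12≠a[slow]=11 write a[8]=12, slow++,fast++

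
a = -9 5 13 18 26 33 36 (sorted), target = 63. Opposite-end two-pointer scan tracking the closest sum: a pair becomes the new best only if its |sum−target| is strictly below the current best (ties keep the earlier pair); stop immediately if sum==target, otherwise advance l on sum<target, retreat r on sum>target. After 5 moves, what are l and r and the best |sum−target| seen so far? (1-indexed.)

l=6, r=7, best |Δ|=1

[1,7] -9+36=27 d=36 * → l++
[2,7] 5+36=41 d=22 * → l++
[3,7] 13+36=49 d=14 * → l++
[4,7] 18+36=54 d=9 * → l++
[5,7] 26+36=62 d=1 * → l++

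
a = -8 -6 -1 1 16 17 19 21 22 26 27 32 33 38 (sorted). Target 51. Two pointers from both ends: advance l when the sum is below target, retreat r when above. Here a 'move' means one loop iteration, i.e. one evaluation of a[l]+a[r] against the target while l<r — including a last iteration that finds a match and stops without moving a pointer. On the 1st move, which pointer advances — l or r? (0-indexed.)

[0,13] -8+38=30 <51 → l++

l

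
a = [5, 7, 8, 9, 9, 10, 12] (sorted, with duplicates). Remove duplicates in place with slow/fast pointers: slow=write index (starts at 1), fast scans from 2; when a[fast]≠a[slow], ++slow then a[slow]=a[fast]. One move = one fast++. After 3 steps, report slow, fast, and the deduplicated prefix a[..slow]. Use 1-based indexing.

(s=1,f=2) a[fast]=7≠a[slow]=5 write a[2]=7 → slow++,fast++
(s=2,f=3) a[fast]=8≠a[slow]=7 write a[3]=8 → slow++,fast++
(s=3,f=4) a[fast]=9≠a[slow]=8 write a[4]=9 → slow++,fast++

slow=4, fast=5, prefix=[5, 7, 8, 9]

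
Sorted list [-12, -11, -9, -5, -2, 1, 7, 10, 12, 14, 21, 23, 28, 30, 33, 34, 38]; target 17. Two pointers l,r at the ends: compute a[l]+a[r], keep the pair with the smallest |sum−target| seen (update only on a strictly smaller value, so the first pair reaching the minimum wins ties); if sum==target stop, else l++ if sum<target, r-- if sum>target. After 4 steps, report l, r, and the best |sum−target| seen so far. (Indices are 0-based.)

[0,16] -12+38=26 d=9 * → r--
[0,15] -12+34=22 d=5 * → r--
[0,14] -12+33=21 d=4 * → r--
[0,13] -12+30=18 d=1 * → r--

l=0, r=12, best |Δ|=1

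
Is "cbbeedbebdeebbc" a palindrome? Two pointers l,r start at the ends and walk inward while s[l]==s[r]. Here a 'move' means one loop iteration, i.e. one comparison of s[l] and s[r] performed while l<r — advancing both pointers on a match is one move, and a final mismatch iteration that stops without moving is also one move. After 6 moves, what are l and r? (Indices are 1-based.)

[1,15] 'c'=='c' → l++,r--
[2,14] 'b'=='b' → l++,r--
[3,13] 'b'=='b' → l++,r--
[4,12] 'e'=='e' → l++,r--
[5,11] 'e'=='e' → l++,r--
[6,10] 'd'=='d' → l++,r--

l=7, r=9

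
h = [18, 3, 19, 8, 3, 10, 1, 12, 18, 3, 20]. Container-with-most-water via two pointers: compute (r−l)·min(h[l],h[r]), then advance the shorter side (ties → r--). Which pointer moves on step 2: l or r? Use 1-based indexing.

l

[1,11] min(18,20)*10=180 best=180 * → l++
[2,11] min(3,20)*9=27 best=180 → l++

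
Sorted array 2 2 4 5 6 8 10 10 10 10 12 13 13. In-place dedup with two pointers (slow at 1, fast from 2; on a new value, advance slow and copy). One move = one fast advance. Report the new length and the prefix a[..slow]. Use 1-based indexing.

slow=1 fast=2: a[fast]=2=a[slow] dup, fast++
slow=1 fast=3: a[fast]=4≠a[slow]=2 write a[2]=4, slow++,fast++
slow=2 fast=4: a[fast]=5≠a[slow]=4 write a[3]=5, slow++,fast++
slow=3 fast=5: a[fast]=6≠a[slow]=5 write a[4]=6, slow++,fast++
slow=4 fast=6: a[fast]=8≠a[slow]=6 write a[5]=8, slow++,fast++
slow=5 fast=7: a[fast]=10≠a[slow]=8 write a[6]=10, slow++,fast++
slow=6 fast=8: a[fast]=10=a[slow] dup, fast++
slow=6 fast=9: a[fast]=10=a[slow] dup, fast++
slow=6 fast=10: a[fast]=10=a[slow] dup, fast++
slow=6 fast=11: a[fast]=12≠a[slow]=10 write a[7]=12, slow++,fast++
slow=7 fast=12: a[fast]=13≠a[slow]=12 write a[8]=13, slow++,fast++
slow=8 fast=13: a[fast]=13=a[slow] dup, fast++

length 8; prefix = [2, 4, 5, 6, 8, 10, 12, 13]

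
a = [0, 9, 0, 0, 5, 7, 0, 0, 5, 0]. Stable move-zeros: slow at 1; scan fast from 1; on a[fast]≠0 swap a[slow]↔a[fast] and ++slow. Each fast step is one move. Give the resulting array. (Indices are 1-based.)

[9, 5, 7, 5, 0, 0, 0, 0, 0, 0]

(s=1,f=1) a[fast]=0 → fast++
(s=1,f=2) a[fast]=9≠0 swap→a[1]=9 → slow++,fast++
(s=2,f=3) a[fast]=0 → fast++
(s=2,f=4) a[fast]=0 → fast++
(s=2,f=5) a[fast]=5≠0 swap→a[2]=5 → slow++,fast++
(s=3,f=6) a[fast]=7≠0 swap→a[3]=7 → slow++,fast++
(s=4,f=7) a[fast]=0 → fast++
(s=4,f=8) a[fast]=0 → fast++
(s=4,f=9) a[fast]=5≠0 swap→a[4]=5 → slow++,fast++
(s=5,f=10) a[fast]=0 → fast++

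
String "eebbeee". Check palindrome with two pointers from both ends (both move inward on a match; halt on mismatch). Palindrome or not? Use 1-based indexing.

[1,7] 'e'=='e' → l++,r--
[2,6] 'e'=='e' → l++,r--
[3,5] 'b'!='e' → stop

not a palindrome (mismatch at 3,5)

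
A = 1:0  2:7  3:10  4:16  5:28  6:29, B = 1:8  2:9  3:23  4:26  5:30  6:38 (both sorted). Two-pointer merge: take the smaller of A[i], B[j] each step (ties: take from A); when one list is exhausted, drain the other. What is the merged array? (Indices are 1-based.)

[i=1,j=1] A[i]=0<=B[j]=8 take 0 → i++
[i=2,j=1] A[i]=7<=B[j]=8 take 7 → i++
[i=3,j=1] A[i]=10>B[j]=8 take 8 → j++
[i=3,j=2] A[i]=10>B[j]=9 take 9 → j++
[i=3,j=3] A[i]=10<=B[j]=23 take 10 → i++
[i=4,j=3] A[i]=16<=B[j]=23 take 16 → i++
[i=5,j=3] A[i]=28>B[j]=23 take 23 → j++
[i=5,j=4] A[i]=28>B[j]=26 take 26 → j++
[i=5,j=5] A[i]=28<=B[j]=30 take 28 → i++
[i=6,j=5] A[i]=29<=B[j]=30 take 29 → i++
[i=7,j=5] A done, take B[j]=30 → j++
[i=7,j=6] A done, take B[j]=38 → j++

[0, 7, 8, 9, 10, 16, 23, 26, 28, 29, 30, 38]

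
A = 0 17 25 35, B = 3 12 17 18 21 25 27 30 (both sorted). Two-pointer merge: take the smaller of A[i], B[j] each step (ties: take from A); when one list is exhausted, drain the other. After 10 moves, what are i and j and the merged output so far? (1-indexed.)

i=4, j=8, merged so far=[0, 3, 12, 17, 17, 18, 21, 25, 25, 27]

[i=1,j=1] A[i]=0<=B[j]=3 take 0 → i++
[i=2,j=1] A[i]=17>B[j]=3 take 3 → j++
[i=2,j=2] A[i]=17>B[j]=12 take 12 → j++
[i=2,j=3] A[i]=17<=B[j]=17 take 17 → i++
[i=3,j=3] A[i]=25>B[j]=17 take 17 → j++
[i=3,j=4] A[i]=25>B[j]=18 take 18 → j++
[i=3,j=5] A[i]=25>B[j]=21 take 21 → j++
[i=3,j=6] A[i]=25<=B[j]=25 take 25 → i++
[i=4,j=6] A[i]=35>B[j]=25 take 25 → j++
[i=4,j=7] A[i]=35>B[j]=27 take 27 → j++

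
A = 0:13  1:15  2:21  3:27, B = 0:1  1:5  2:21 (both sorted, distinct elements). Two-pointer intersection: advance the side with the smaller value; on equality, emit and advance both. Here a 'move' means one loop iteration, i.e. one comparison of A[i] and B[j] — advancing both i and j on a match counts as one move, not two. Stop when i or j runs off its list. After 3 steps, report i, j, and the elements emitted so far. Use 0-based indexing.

i=1, j=2, emitted=[]

i=0 j=0: 13>1, j++
i=0 j=1: 13>5, j++
i=0 j=2: 13<21, i++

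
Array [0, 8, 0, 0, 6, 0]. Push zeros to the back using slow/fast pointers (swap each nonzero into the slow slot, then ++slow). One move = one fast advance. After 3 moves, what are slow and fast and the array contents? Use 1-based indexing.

slow=2, fast=4, a=[8, 0, 0, 0, 6, 0]

(s=1,f=1) a[fast]=0 → fast++
(s=1,f=2) a[fast]=8≠0 swap→a[1]=8 → slow++,fast++
(s=2,f=3) a[fast]=0 → fast++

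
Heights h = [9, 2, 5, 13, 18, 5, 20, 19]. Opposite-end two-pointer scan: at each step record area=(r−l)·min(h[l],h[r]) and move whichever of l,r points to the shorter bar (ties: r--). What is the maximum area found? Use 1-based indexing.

max area = 63

l=1 r=8: min(9,19)*7=63 best=63 *, l++
l=2 r=8: min(2,19)*6=12 best=63, l++
l=3 r=8: min(5,19)*5=25 best=63, l++
l=4 r=8: min(13,19)*4=52 best=63, l++
l=5 r=8: min(18,19)*3=54 best=63, l++
l=6 r=8: min(5,19)*2=10 best=63, l++
l=7 r=8: min(20,19)*1=19 best=63, r--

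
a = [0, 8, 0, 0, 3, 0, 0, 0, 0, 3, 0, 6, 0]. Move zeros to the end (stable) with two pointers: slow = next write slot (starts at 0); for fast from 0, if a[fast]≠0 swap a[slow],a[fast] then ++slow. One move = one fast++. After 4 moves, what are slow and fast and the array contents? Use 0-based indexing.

slow=0 fast=0: a[fast]=0, fast++
slow=0 fast=1: a[fast]=8≠0 swap→a[0]=8, slow++,fast++
slow=1 fast=2: a[fast]=0, fast++
slow=1 fast=3: a[fast]=0, fast++

slow=1, fast=4, a=[8, 0, 0, 0, 3, 0, 0, 0, 0, 3, 0, 6, 0]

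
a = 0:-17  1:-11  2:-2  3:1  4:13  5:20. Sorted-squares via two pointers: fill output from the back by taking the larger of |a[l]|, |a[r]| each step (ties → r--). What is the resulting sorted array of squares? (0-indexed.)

[1, 4, 121, 169, 289, 400]

l=0 r=5: |-17|<=|20| out[5]=400, r--
l=0 r=4: |-17|>|13| out[4]=289, l++
l=1 r=4: |-11|<=|13| out[3]=169, r--
l=1 r=3: |-11|>|1| out[2]=121, l++
l=2 r=3: |-2|>|1| out[1]=4, l++
l=3 r=3: |1|<=|1| out[0]=1, r--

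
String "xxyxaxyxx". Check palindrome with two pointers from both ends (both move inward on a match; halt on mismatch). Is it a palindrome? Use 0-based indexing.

palindrome

[0,8] 'x'=='x' → l++,r--
[1,7] 'x'=='x' → l++,r--
[2,6] 'y'=='y' → l++,r--
[3,5] 'x'=='x' → l++,r--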